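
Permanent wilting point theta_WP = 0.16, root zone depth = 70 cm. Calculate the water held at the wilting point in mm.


Step 1: Water (mm) = theta_WP * depth * 10
Step 2: Water = 0.16 * 70 * 10
Step 3: Water = 112.0 mm

112.0


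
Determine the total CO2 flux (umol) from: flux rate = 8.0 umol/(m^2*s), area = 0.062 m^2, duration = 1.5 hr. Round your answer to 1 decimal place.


Step 1: Convert time to seconds: 1.5 hr * 3600 = 5400.0 s
Step 2: Total = flux * area * time_s
Step 3: Total = 8.0 * 0.062 * 5400.0
Step 4: Total = 2678.4 umol

2678.4


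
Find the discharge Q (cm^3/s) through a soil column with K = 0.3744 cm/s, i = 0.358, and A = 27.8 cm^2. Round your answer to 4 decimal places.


Step 1: Apply Darcy's law: Q = K * i * A
Step 2: Q = 0.3744 * 0.358 * 27.8
Step 3: Q = 3.7262 cm^3/s

3.7262


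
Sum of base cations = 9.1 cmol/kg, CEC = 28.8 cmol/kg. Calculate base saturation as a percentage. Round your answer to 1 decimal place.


Step 1: BS = 100 * (sum of bases) / CEC
Step 2: BS = 100 * 9.1 / 28.8
Step 3: BS = 31.6%

31.6


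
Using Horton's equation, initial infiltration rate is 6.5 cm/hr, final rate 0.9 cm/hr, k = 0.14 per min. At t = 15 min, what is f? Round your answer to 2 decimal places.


Step 1: f = fc + (f0 - fc) * exp(-k * t)
Step 2: exp(-0.14 * 15) = 0.122456
Step 3: f = 0.9 + (6.5 - 0.9) * 0.122456
Step 4: f = 0.9 + 5.6 * 0.122456
Step 5: f = 1.59 cm/hr

1.59


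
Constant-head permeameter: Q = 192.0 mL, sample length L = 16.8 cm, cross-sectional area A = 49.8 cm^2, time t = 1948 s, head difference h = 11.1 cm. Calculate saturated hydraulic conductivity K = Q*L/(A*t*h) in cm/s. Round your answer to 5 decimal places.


Step 1: K = Q * L / (A * t * h)
Step 2: Numerator = 192.0 * 16.8 = 3225.6
Step 3: Denominator = 49.8 * 1948 * 11.1 = 1076815.44
Step 4: K = 3225.6 / 1076815.44 = 0.003 cm/s

0.003


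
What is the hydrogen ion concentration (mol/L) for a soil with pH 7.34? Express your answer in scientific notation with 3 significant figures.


Step 1: [H+] = 10^(-pH)
Step 2: [H+] = 10^(-7.34)
Step 3: [H+] = 4.57e-08 mol/L

4.57e-08


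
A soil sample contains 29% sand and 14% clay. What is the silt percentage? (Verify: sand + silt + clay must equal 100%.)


Step 1: sand + silt + clay = 100%
Step 2: silt = 100 - sand - clay
Step 3: silt = 100 - 29 - 14
Step 4: silt = 57%

57


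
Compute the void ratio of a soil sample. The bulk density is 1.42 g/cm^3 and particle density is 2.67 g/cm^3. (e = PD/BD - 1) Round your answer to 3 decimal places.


Step 1: e = PD / BD - 1
Step 2: e = 2.67 / 1.42 - 1
Step 3: e = 1.88028 - 1
Step 4: e = 0.88

0.88


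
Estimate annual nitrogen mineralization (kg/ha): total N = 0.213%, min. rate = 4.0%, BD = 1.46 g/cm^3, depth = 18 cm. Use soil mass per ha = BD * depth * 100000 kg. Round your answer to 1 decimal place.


Step 1: Soil mass per ha = BD * depth * 100000 = 1.46 * 18 * 100000 = 2628000 kg
Step 2: Total N pool = soil mass * N%/100 = 2628000 * 0.213/100 = 5597.64 kg/ha
Step 3: N mineralized = N pool * rate%/100 = 5597.64 * 4.0/100 = 223.9 kg/ha/yr

223.9


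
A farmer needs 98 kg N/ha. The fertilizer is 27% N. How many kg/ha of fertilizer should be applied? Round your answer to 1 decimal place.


Step 1: Fertilizer rate = target N / (N content / 100)
Step 2: Rate = 98 / (27 / 100)
Step 3: Rate = 98 / 0.27
Step 4: Rate = 363.0 kg/ha

363.0


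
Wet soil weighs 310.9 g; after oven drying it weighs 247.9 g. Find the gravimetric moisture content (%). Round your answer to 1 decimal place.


Step 1: Water mass = wet - dry = 310.9 - 247.9 = 63.0 g
Step 2: w = 100 * water mass / dry mass
Step 3: w = 100 * 63.0 / 247.9 = 25.4%

25.4


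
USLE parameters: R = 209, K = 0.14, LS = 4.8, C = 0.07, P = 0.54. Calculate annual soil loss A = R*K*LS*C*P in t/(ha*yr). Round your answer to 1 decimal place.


Step 1: A = R * K * LS * C * P
Step 2: R * K = 209 * 0.14 = 29.26
Step 3: (R*K) * LS = 29.26 * 4.8 = 140.448
Step 4: * C * P = 140.448 * 0.07 * 0.54 = 5.3
Step 5: A = 5.3 t/(ha*yr)

5.3


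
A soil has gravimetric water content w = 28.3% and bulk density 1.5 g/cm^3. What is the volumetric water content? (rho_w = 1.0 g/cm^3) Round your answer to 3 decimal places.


Step 1: theta = (w / 100) * BD / rho_w
Step 2: theta = (28.3 / 100) * 1.5 / 1.0
Step 3: theta = 0.283 * 1.5
Step 4: theta = 0.425

0.425


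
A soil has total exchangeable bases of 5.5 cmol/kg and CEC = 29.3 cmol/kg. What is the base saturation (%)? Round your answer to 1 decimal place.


Step 1: BS = 100 * (sum of bases) / CEC
Step 2: BS = 100 * 5.5 / 29.3
Step 3: BS = 18.8%

18.8


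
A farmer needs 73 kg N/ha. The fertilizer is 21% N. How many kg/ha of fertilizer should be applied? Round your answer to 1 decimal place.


Step 1: Fertilizer rate = target N / (N content / 100)
Step 2: Rate = 73 / (21 / 100)
Step 3: Rate = 73 / 0.21
Step 4: Rate = 347.6 kg/ha

347.6


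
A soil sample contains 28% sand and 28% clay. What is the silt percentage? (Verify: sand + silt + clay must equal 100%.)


Step 1: sand + silt + clay = 100%
Step 2: silt = 100 - sand - clay
Step 3: silt = 100 - 28 - 28
Step 4: silt = 44%

44


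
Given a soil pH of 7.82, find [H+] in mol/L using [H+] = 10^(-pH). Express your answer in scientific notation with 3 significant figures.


Step 1: [H+] = 10^(-pH)
Step 2: [H+] = 10^(-7.82)
Step 3: [H+] = 1.51e-08 mol/L

1.51e-08


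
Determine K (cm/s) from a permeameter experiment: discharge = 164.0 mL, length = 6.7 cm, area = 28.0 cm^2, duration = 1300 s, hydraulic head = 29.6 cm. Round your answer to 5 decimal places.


Step 1: K = Q * L / (A * t * h)
Step 2: Numerator = 164.0 * 6.7 = 1098.8
Step 3: Denominator = 28.0 * 1300 * 29.6 = 1077440.0
Step 4: K = 1098.8 / 1077440.0 = 0.00102 cm/s

0.00102


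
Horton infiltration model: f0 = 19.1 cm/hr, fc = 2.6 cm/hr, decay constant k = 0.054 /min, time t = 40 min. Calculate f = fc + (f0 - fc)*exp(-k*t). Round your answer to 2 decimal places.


Step 1: f = fc + (f0 - fc) * exp(-k * t)
Step 2: exp(-0.054 * 40) = 0.115325
Step 3: f = 2.6 + (19.1 - 2.6) * 0.115325
Step 4: f = 2.6 + 16.5 * 0.115325
Step 5: f = 4.5 cm/hr

4.5


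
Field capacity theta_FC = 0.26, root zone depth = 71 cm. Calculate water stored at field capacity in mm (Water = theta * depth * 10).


Step 1: Water (mm) = theta_FC * depth (cm) * 10
Step 2: Water = 0.26 * 71 * 10
Step 3: Water = 184.6 mm

184.6


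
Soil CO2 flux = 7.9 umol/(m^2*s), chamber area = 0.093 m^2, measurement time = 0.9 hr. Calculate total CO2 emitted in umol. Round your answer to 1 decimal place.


Step 1: Convert time to seconds: 0.9 hr * 3600 = 3240.0 s
Step 2: Total = flux * area * time_s
Step 3: Total = 7.9 * 0.093 * 3240.0
Step 4: Total = 2380.4 umol

2380.4


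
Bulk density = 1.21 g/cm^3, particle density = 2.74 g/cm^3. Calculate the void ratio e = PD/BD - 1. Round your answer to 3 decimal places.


Step 1: e = PD / BD - 1
Step 2: e = 2.74 / 1.21 - 1
Step 3: e = 2.26446 - 1
Step 4: e = 1.264

1.264


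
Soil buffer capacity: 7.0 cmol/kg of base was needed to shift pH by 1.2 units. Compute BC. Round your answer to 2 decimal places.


Step 1: BC = change in base / change in pH
Step 2: BC = 7.0 / 1.2
Step 3: BC = 5.83 cmol/(kg*pH unit)

5.83


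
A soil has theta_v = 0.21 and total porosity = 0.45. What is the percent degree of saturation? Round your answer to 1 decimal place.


Step 1: S = 100 * theta_v / n
Step 2: S = 100 * 0.21 / 0.45
Step 3: S = 46.7%

46.7


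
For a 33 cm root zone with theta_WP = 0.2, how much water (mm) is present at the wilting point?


Step 1: Water (mm) = theta_WP * depth * 10
Step 2: Water = 0.2 * 33 * 10
Step 3: Water = 66.0 mm

66.0


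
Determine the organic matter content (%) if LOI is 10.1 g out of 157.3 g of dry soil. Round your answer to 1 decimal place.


Step 1: OM% = 100 * LOI / sample mass
Step 2: OM = 100 * 10.1 / 157.3
Step 3: OM = 6.4%

6.4


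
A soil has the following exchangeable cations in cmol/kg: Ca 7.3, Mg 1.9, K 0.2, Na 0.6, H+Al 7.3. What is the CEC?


Step 1: CEC = Ca + Mg + K + Na + (H+Al)
Step 2: CEC = 7.3 + 1.9 + 0.2 + 0.6 + 7.3
Step 3: CEC = 17.3 cmol/kg

17.3


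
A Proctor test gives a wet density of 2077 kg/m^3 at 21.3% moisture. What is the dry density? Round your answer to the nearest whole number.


Step 1: Dry density = wet density / (1 + w/100)
Step 2: Dry density = 2077 / (1 + 21.3/100)
Step 3: Dry density = 2077 / 1.213
Step 4: Dry density = 1712 kg/m^3

1712


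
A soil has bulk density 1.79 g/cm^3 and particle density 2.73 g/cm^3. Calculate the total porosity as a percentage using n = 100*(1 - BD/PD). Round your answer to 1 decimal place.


Step 1: Formula: n = 100 * (1 - BD / PD)
Step 2: n = 100 * (1 - 1.79 / 2.73)
Step 3: n = 100 * (1 - 0.65568)
Step 4: n = 34.4%

34.4


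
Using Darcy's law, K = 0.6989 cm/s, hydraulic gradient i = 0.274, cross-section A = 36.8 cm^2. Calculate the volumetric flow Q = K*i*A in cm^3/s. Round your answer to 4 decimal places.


Step 1: Apply Darcy's law: Q = K * i * A
Step 2: Q = 0.6989 * 0.274 * 36.8
Step 3: Q = 7.0471 cm^3/s

7.0471


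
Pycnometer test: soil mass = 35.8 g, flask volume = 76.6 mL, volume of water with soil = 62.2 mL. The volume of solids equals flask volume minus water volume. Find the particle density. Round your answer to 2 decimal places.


Step 1: Volume of solids = flask volume - water volume with soil
Step 2: V_solids = 76.6 - 62.2 = 14.4 mL
Step 3: Particle density = mass / V_solids = 35.8 / 14.4 = 2.49 g/cm^3

2.49


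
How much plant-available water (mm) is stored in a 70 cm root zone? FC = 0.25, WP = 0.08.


Step 1: Available water = (FC - WP) * depth * 10
Step 2: AW = (0.25 - 0.08) * 70 * 10
Step 3: AW = 0.17 * 70 * 10
Step 4: AW = 119.0 mm

119.0


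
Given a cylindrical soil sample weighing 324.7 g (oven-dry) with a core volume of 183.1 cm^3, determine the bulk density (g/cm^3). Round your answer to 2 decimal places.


Step 1: Identify the formula: BD = dry mass / volume
Step 2: Substitute values: BD = 324.7 / 183.1
Step 3: BD = 1.77 g/cm^3

1.77


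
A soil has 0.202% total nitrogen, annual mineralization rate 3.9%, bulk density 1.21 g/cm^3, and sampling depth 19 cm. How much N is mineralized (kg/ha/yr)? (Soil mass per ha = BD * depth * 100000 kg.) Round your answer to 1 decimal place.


Step 1: Soil mass per ha = BD * depth * 100000 = 1.21 * 19 * 100000 = 2299000 kg
Step 2: Total N pool = soil mass * N%/100 = 2299000 * 0.202/100 = 4643.98 kg/ha
Step 3: N mineralized = N pool * rate%/100 = 4643.98 * 3.9/100 = 181.1 kg/ha/yr

181.1


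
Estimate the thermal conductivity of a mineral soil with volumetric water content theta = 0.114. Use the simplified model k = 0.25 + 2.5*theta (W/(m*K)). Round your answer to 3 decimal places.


Step 1: k = 0.25 + 2.5 * theta
Step 2: k = 0.25 + 2.5 * 0.114
Step 3: k = 0.25 + 0.285
Step 4: k = 0.535 W/(m*K)

0.535


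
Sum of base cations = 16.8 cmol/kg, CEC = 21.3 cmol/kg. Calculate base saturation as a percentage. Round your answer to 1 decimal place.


Step 1: BS = 100 * (sum of bases) / CEC
Step 2: BS = 100 * 16.8 / 21.3
Step 3: BS = 78.9%

78.9


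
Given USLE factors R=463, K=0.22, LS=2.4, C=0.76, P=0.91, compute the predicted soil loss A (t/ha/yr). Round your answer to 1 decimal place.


Step 1: A = R * K * LS * C * P
Step 2: R * K = 463 * 0.22 = 101.86
Step 3: (R*K) * LS = 101.86 * 2.4 = 244.464
Step 4: * C * P = 244.464 * 0.76 * 0.91 = 169.1
Step 5: A = 169.1 t/(ha*yr)

169.1


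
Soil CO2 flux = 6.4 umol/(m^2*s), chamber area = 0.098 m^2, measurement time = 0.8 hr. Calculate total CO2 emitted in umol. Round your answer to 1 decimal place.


Step 1: Convert time to seconds: 0.8 hr * 3600 = 2880.0 s
Step 2: Total = flux * area * time_s
Step 3: Total = 6.4 * 0.098 * 2880.0
Step 4: Total = 1806.3 umol

1806.3


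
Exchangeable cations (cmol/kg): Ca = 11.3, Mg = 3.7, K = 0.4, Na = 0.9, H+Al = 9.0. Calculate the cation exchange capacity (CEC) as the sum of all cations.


Step 1: CEC = Ca + Mg + K + Na + (H+Al)
Step 2: CEC = 11.3 + 3.7 + 0.4 + 0.9 + 9.0
Step 3: CEC = 25.3 cmol/kg

25.3


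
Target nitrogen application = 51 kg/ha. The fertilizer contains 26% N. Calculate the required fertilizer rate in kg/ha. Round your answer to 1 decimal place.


Step 1: Fertilizer rate = target N / (N content / 100)
Step 2: Rate = 51 / (26 / 100)
Step 3: Rate = 51 / 0.26
Step 4: Rate = 196.2 kg/ha

196.2


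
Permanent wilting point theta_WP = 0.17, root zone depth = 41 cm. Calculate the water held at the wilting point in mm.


Step 1: Water (mm) = theta_WP * depth * 10
Step 2: Water = 0.17 * 41 * 10
Step 3: Water = 69.7 mm

69.7


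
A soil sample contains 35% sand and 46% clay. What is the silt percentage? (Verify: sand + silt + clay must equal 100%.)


Step 1: sand + silt + clay = 100%
Step 2: silt = 100 - sand - clay
Step 3: silt = 100 - 35 - 46
Step 4: silt = 19%

19


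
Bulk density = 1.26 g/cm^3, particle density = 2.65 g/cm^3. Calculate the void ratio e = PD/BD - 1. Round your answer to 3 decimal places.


Step 1: e = PD / BD - 1
Step 2: e = 2.65 / 1.26 - 1
Step 3: e = 2.10317 - 1
Step 4: e = 1.103

1.103


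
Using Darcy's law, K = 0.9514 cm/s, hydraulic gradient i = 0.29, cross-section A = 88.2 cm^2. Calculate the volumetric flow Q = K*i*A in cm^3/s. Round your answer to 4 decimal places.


Step 1: Apply Darcy's law: Q = K * i * A
Step 2: Q = 0.9514 * 0.29 * 88.2
Step 3: Q = 24.3349 cm^3/s

24.3349


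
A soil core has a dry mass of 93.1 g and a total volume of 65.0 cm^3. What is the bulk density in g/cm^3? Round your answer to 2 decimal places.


Step 1: Identify the formula: BD = dry mass / volume
Step 2: Substitute values: BD = 93.1 / 65.0
Step 3: BD = 1.43 g/cm^3

1.43


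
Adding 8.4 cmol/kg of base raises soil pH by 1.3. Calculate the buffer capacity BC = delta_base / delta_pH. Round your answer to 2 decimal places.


Step 1: BC = change in base / change in pH
Step 2: BC = 8.4 / 1.3
Step 3: BC = 6.46 cmol/(kg*pH unit)

6.46


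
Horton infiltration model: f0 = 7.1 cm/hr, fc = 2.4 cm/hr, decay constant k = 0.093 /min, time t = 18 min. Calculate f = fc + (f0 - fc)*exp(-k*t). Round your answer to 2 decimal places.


Step 1: f = fc + (f0 - fc) * exp(-k * t)
Step 2: exp(-0.093 * 18) = 0.187496
Step 3: f = 2.4 + (7.1 - 2.4) * 0.187496
Step 4: f = 2.4 + 4.7 * 0.187496
Step 5: f = 3.28 cm/hr

3.28


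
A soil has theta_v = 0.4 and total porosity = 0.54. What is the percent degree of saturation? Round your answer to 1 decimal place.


Step 1: S = 100 * theta_v / n
Step 2: S = 100 * 0.4 / 0.54
Step 3: S = 74.1%

74.1


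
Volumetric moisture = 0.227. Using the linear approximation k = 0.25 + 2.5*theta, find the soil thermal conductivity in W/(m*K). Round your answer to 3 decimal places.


Step 1: k = 0.25 + 2.5 * theta
Step 2: k = 0.25 + 2.5 * 0.227
Step 3: k = 0.25 + 0.568
Step 4: k = 0.818 W/(m*K)

0.818


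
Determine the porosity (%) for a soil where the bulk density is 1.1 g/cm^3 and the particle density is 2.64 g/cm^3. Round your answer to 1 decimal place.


Step 1: Formula: n = 100 * (1 - BD / PD)
Step 2: n = 100 * (1 - 1.1 / 2.64)
Step 3: n = 100 * (1 - 0.41667)
Step 4: n = 58.3%

58.3


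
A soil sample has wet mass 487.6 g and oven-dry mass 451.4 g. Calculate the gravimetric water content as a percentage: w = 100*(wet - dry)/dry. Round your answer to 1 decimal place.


Step 1: Water mass = wet - dry = 487.6 - 451.4 = 36.2 g
Step 2: w = 100 * water mass / dry mass
Step 3: w = 100 * 36.2 / 451.4 = 8.0%

8.0


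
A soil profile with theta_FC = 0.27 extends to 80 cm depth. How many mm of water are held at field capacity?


Step 1: Water (mm) = theta_FC * depth (cm) * 10
Step 2: Water = 0.27 * 80 * 10
Step 3: Water = 216.0 mm

216.0


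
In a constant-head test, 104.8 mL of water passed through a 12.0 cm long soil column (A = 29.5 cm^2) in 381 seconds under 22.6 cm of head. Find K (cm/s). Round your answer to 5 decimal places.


Step 1: K = Q * L / (A * t * h)
Step 2: Numerator = 104.8 * 12.0 = 1257.6
Step 3: Denominator = 29.5 * 381 * 22.6 = 254012.7
Step 4: K = 1257.6 / 254012.7 = 0.00495 cm/s

0.00495


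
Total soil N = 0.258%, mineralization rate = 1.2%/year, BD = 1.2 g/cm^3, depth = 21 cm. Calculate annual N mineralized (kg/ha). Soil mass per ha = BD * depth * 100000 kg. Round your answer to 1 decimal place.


Step 1: Soil mass per ha = BD * depth * 100000 = 1.2 * 21 * 100000 = 2520000 kg
Step 2: Total N pool = soil mass * N%/100 = 2520000 * 0.258/100 = 6501.6 kg/ha
Step 3: N mineralized = N pool * rate%/100 = 6501.6 * 1.2/100 = 78.0 kg/ha/yr

78.0


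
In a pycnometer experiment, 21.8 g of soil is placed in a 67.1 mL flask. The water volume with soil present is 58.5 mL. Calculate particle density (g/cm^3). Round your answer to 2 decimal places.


Step 1: Volume of solids = flask volume - water volume with soil
Step 2: V_solids = 67.1 - 58.5 = 8.6 mL
Step 3: Particle density = mass / V_solids = 21.8 / 8.6 = 2.53 g/cm^3

2.53


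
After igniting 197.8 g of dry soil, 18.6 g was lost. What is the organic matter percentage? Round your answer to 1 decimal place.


Step 1: OM% = 100 * LOI / sample mass
Step 2: OM = 100 * 18.6 / 197.8
Step 3: OM = 9.4%

9.4


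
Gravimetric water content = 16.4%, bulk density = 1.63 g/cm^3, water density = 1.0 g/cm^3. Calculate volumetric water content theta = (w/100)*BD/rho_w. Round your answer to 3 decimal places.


Step 1: theta = (w / 100) * BD / rho_w
Step 2: theta = (16.4 / 100) * 1.63 / 1.0
Step 3: theta = 0.164 * 1.63
Step 4: theta = 0.267

0.267


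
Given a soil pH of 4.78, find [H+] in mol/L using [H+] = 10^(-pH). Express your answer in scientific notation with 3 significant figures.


Step 1: [H+] = 10^(-pH)
Step 2: [H+] = 10^(-4.78)
Step 3: [H+] = 1.66e-05 mol/L

1.66e-05


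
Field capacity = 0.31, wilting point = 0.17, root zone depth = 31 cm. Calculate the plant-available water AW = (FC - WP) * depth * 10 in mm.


Step 1: Available water = (FC - WP) * depth * 10
Step 2: AW = (0.31 - 0.17) * 31 * 10
Step 3: AW = 0.14 * 31 * 10
Step 4: AW = 43.4 mm

43.4


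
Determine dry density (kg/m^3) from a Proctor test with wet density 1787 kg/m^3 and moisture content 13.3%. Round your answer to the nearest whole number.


Step 1: Dry density = wet density / (1 + w/100)
Step 2: Dry density = 1787 / (1 + 13.3/100)
Step 3: Dry density = 1787 / 1.133
Step 4: Dry density = 1577 kg/m^3

1577


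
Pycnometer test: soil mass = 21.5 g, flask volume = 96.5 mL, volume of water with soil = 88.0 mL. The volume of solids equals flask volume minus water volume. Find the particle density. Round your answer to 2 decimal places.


Step 1: Volume of solids = flask volume - water volume with soil
Step 2: V_solids = 96.5 - 88.0 = 8.5 mL
Step 3: Particle density = mass / V_solids = 21.5 / 8.5 = 2.53 g/cm^3

2.53


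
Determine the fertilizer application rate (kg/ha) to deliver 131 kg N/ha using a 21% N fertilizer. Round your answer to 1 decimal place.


Step 1: Fertilizer rate = target N / (N content / 100)
Step 2: Rate = 131 / (21 / 100)
Step 3: Rate = 131 / 0.21
Step 4: Rate = 623.8 kg/ha

623.8


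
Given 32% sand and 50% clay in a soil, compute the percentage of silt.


Step 1: sand + silt + clay = 100%
Step 2: silt = 100 - sand - clay
Step 3: silt = 100 - 32 - 50
Step 4: silt = 18%

18


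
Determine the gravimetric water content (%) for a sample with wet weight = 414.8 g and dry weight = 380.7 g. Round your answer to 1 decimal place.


Step 1: Water mass = wet - dry = 414.8 - 380.7 = 34.1 g
Step 2: w = 100 * water mass / dry mass
Step 3: w = 100 * 34.1 / 380.7 = 9.0%

9.0


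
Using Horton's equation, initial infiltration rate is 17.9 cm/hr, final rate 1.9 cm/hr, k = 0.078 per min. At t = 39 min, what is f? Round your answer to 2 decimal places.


Step 1: f = fc + (f0 - fc) * exp(-k * t)
Step 2: exp(-0.078 * 39) = 0.047739
Step 3: f = 1.9 + (17.9 - 1.9) * 0.047739
Step 4: f = 1.9 + 16.0 * 0.047739
Step 5: f = 2.66 cm/hr

2.66


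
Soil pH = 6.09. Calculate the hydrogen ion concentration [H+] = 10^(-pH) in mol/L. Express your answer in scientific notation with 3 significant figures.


Step 1: [H+] = 10^(-pH)
Step 2: [H+] = 10^(-6.09)
Step 3: [H+] = 8.13e-07 mol/L

8.13e-07


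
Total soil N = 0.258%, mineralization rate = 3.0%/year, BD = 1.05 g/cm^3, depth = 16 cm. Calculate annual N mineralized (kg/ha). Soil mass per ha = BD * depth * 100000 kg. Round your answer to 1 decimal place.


Step 1: Soil mass per ha = BD * depth * 100000 = 1.05 * 16 * 100000 = 1680000 kg
Step 2: Total N pool = soil mass * N%/100 = 1680000 * 0.258/100 = 4334.4 kg/ha
Step 3: N mineralized = N pool * rate%/100 = 4334.4 * 3.0/100 = 130.0 kg/ha/yr

130.0


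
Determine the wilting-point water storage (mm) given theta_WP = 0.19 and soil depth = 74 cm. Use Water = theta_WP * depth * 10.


Step 1: Water (mm) = theta_WP * depth * 10
Step 2: Water = 0.19 * 74 * 10
Step 3: Water = 140.6 mm

140.6


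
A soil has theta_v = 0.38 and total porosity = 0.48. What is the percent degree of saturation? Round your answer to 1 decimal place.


Step 1: S = 100 * theta_v / n
Step 2: S = 100 * 0.38 / 0.48
Step 3: S = 79.2%

79.2


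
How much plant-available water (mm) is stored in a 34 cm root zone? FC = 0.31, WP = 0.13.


Step 1: Available water = (FC - WP) * depth * 10
Step 2: AW = (0.31 - 0.13) * 34 * 10
Step 3: AW = 0.18 * 34 * 10
Step 4: AW = 61.2 mm

61.2


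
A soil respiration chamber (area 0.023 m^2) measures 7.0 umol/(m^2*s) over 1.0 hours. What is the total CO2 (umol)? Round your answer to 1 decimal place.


Step 1: Convert time to seconds: 1.0 hr * 3600 = 3600.0 s
Step 2: Total = flux * area * time_s
Step 3: Total = 7.0 * 0.023 * 3600.0
Step 4: Total = 579.6 umol

579.6


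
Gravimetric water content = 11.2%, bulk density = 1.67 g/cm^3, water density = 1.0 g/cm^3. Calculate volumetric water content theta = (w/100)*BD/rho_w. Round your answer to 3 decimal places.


Step 1: theta = (w / 100) * BD / rho_w
Step 2: theta = (11.2 / 100) * 1.67 / 1.0
Step 3: theta = 0.112 * 1.67
Step 4: theta = 0.187

0.187


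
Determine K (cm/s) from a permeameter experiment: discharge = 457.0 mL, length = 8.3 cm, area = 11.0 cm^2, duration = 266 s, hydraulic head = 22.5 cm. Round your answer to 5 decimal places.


Step 1: K = Q * L / (A * t * h)
Step 2: Numerator = 457.0 * 8.3 = 3793.1
Step 3: Denominator = 11.0 * 266 * 22.5 = 65835.0
Step 4: K = 3793.1 / 65835.0 = 0.05762 cm/s

0.05762


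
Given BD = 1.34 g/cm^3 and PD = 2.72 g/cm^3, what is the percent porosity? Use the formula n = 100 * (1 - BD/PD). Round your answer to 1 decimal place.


Step 1: Formula: n = 100 * (1 - BD / PD)
Step 2: n = 100 * (1 - 1.34 / 2.72)
Step 3: n = 100 * (1 - 0.49265)
Step 4: n = 50.7%

50.7


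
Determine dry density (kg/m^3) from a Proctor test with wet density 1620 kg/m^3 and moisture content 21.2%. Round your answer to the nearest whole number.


Step 1: Dry density = wet density / (1 + w/100)
Step 2: Dry density = 1620 / (1 + 21.2/100)
Step 3: Dry density = 1620 / 1.212
Step 4: Dry density = 1337 kg/m^3

1337


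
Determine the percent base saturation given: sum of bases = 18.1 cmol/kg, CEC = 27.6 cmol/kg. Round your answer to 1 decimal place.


Step 1: BS = 100 * (sum of bases) / CEC
Step 2: BS = 100 * 18.1 / 27.6
Step 3: BS = 65.6%

65.6


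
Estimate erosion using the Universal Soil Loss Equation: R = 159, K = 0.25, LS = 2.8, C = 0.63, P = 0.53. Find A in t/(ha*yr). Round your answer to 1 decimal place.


Step 1: A = R * K * LS * C * P
Step 2: R * K = 159 * 0.25 = 39.75
Step 3: (R*K) * LS = 39.75 * 2.8 = 111.3
Step 4: * C * P = 111.3 * 0.63 * 0.53 = 37.2
Step 5: A = 37.2 t/(ha*yr)

37.2


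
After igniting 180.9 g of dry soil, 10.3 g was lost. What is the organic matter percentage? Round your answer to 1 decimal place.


Step 1: OM% = 100 * LOI / sample mass
Step 2: OM = 100 * 10.3 / 180.9
Step 3: OM = 5.7%

5.7


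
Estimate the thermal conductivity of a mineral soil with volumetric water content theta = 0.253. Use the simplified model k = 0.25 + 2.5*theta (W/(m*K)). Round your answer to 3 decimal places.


Step 1: k = 0.25 + 2.5 * theta
Step 2: k = 0.25 + 2.5 * 0.253
Step 3: k = 0.25 + 0.633
Step 4: k = 0.883 W/(m*K)

0.883


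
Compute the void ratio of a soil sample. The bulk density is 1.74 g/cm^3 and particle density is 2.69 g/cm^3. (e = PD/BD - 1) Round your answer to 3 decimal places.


Step 1: e = PD / BD - 1
Step 2: e = 2.69 / 1.74 - 1
Step 3: e = 1.54598 - 1
Step 4: e = 0.546

0.546


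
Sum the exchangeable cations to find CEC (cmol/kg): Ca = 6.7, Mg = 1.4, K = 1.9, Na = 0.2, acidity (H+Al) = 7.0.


Step 1: CEC = Ca + Mg + K + Na + (H+Al)
Step 2: CEC = 6.7 + 1.4 + 1.9 + 0.2 + 7.0
Step 3: CEC = 17.2 cmol/kg

17.2


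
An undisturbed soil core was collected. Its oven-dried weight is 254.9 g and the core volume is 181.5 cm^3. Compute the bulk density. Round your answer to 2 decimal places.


Step 1: Identify the formula: BD = dry mass / volume
Step 2: Substitute values: BD = 254.9 / 181.5
Step 3: BD = 1.4 g/cm^3

1.4


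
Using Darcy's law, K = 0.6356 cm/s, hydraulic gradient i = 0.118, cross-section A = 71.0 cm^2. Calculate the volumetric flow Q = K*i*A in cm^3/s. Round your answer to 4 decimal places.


Step 1: Apply Darcy's law: Q = K * i * A
Step 2: Q = 0.6356 * 0.118 * 71.0
Step 3: Q = 5.3251 cm^3/s

5.3251


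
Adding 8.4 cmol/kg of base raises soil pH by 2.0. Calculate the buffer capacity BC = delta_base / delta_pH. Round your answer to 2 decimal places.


Step 1: BC = change in base / change in pH
Step 2: BC = 8.4 / 2.0
Step 3: BC = 4.2 cmol/(kg*pH unit)

4.2


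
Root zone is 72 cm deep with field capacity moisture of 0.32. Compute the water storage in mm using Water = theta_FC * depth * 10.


Step 1: Water (mm) = theta_FC * depth (cm) * 10
Step 2: Water = 0.32 * 72 * 10
Step 3: Water = 230.4 mm

230.4


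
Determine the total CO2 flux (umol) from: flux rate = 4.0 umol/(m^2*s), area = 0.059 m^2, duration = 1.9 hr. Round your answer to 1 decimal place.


Step 1: Convert time to seconds: 1.9 hr * 3600 = 6840.0 s
Step 2: Total = flux * area * time_s
Step 3: Total = 4.0 * 0.059 * 6840.0
Step 4: Total = 1614.2 umol

1614.2


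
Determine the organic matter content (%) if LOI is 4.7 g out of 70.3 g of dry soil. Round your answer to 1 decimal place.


Step 1: OM% = 100 * LOI / sample mass
Step 2: OM = 100 * 4.7 / 70.3
Step 3: OM = 6.7%

6.7


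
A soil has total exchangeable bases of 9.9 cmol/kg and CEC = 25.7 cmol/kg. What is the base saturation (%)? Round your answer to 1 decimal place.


Step 1: BS = 100 * (sum of bases) / CEC
Step 2: BS = 100 * 9.9 / 25.7
Step 3: BS = 38.5%

38.5


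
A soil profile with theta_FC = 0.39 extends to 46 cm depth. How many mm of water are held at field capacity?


Step 1: Water (mm) = theta_FC * depth (cm) * 10
Step 2: Water = 0.39 * 46 * 10
Step 3: Water = 179.4 mm

179.4


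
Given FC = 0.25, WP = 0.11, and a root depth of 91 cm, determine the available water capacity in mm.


Step 1: Available water = (FC - WP) * depth * 10
Step 2: AW = (0.25 - 0.11) * 91 * 10
Step 3: AW = 0.14 * 91 * 10
Step 4: AW = 127.4 mm

127.4


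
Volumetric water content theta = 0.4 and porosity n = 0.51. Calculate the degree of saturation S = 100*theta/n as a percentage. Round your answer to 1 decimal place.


Step 1: S = 100 * theta_v / n
Step 2: S = 100 * 0.4 / 0.51
Step 3: S = 78.4%

78.4


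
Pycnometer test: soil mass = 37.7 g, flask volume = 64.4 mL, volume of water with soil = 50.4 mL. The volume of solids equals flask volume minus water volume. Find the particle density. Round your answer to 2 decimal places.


Step 1: Volume of solids = flask volume - water volume with soil
Step 2: V_solids = 64.4 - 50.4 = 14.0 mL
Step 3: Particle density = mass / V_solids = 37.7 / 14.0 = 2.69 g/cm^3

2.69


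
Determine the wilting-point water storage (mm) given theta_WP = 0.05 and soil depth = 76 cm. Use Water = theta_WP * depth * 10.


Step 1: Water (mm) = theta_WP * depth * 10
Step 2: Water = 0.05 * 76 * 10
Step 3: Water = 38.0 mm

38.0


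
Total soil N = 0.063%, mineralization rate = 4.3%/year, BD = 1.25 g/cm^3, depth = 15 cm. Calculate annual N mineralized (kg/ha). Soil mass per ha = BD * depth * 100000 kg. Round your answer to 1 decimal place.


Step 1: Soil mass per ha = BD * depth * 100000 = 1.25 * 15 * 100000 = 1875000 kg
Step 2: Total N pool = soil mass * N%/100 = 1875000 * 0.063/100 = 1181.25 kg/ha
Step 3: N mineralized = N pool * rate%/100 = 1181.25 * 4.3/100 = 50.8 kg/ha/yr

50.8


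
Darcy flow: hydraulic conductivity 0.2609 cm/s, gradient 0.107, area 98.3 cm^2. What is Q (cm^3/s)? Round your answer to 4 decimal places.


Step 1: Apply Darcy's law: Q = K * i * A
Step 2: Q = 0.2609 * 0.107 * 98.3
Step 3: Q = 2.7442 cm^3/s

2.7442


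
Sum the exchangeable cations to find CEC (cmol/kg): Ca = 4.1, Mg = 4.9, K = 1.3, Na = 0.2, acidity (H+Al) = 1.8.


Step 1: CEC = Ca + Mg + K + Na + (H+Al)
Step 2: CEC = 4.1 + 4.9 + 1.3 + 0.2 + 1.8
Step 3: CEC = 12.3 cmol/kg

12.3


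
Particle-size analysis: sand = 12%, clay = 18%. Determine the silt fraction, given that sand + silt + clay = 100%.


Step 1: sand + silt + clay = 100%
Step 2: silt = 100 - sand - clay
Step 3: silt = 100 - 12 - 18
Step 4: silt = 70%

70


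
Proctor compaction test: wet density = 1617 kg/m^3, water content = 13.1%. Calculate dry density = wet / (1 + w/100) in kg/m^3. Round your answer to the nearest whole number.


Step 1: Dry density = wet density / (1 + w/100)
Step 2: Dry density = 1617 / (1 + 13.1/100)
Step 3: Dry density = 1617 / 1.131
Step 4: Dry density = 1430 kg/m^3

1430


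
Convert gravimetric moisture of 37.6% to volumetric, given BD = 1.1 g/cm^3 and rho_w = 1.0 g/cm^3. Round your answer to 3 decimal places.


Step 1: theta = (w / 100) * BD / rho_w
Step 2: theta = (37.6 / 100) * 1.1 / 1.0
Step 3: theta = 0.376 * 1.1
Step 4: theta = 0.414

0.414


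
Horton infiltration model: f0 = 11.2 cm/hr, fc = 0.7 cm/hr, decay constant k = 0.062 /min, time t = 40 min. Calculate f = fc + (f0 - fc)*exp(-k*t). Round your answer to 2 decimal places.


Step 1: f = fc + (f0 - fc) * exp(-k * t)
Step 2: exp(-0.062 * 40) = 0.083743
Step 3: f = 0.7 + (11.2 - 0.7) * 0.083743
Step 4: f = 0.7 + 10.5 * 0.083743
Step 5: f = 1.58 cm/hr

1.58


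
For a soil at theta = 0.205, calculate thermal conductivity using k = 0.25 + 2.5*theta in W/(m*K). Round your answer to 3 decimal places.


Step 1: k = 0.25 + 2.5 * theta
Step 2: k = 0.25 + 2.5 * 0.205
Step 3: k = 0.25 + 0.513
Step 4: k = 0.763 W/(m*K)

0.763


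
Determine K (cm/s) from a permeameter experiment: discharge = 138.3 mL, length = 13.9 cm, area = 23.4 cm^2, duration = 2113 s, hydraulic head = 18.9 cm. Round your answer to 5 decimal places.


Step 1: K = Q * L / (A * t * h)
Step 2: Numerator = 138.3 * 13.9 = 1922.37
Step 3: Denominator = 23.4 * 2113 * 18.9 = 934495.38
Step 4: K = 1922.37 / 934495.38 = 0.00206 cm/s

0.00206


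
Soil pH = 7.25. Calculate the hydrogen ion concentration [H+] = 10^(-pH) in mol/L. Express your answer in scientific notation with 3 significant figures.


Step 1: [H+] = 10^(-pH)
Step 2: [H+] = 10^(-7.25)
Step 3: [H+] = 5.62e-08 mol/L

5.62e-08


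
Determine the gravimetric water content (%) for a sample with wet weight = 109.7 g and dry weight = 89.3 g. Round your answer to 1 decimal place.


Step 1: Water mass = wet - dry = 109.7 - 89.3 = 20.4 g
Step 2: w = 100 * water mass / dry mass
Step 3: w = 100 * 20.4 / 89.3 = 22.8%

22.8


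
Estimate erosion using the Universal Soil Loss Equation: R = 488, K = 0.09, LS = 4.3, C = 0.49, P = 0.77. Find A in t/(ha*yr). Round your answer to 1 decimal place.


Step 1: A = R * K * LS * C * P
Step 2: R * K = 488 * 0.09 = 43.92
Step 3: (R*K) * LS = 43.92 * 4.3 = 188.856
Step 4: * C * P = 188.856 * 0.49 * 0.77 = 71.3
Step 5: A = 71.3 t/(ha*yr)

71.3


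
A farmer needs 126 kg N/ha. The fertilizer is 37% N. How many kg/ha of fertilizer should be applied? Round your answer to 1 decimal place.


Step 1: Fertilizer rate = target N / (N content / 100)
Step 2: Rate = 126 / (37 / 100)
Step 3: Rate = 126 / 0.37
Step 4: Rate = 340.5 kg/ha

340.5


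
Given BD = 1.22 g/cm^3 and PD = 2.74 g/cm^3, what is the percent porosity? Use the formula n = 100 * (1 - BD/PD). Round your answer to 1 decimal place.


Step 1: Formula: n = 100 * (1 - BD / PD)
Step 2: n = 100 * (1 - 1.22 / 2.74)
Step 3: n = 100 * (1 - 0.44526)
Step 4: n = 55.5%

55.5


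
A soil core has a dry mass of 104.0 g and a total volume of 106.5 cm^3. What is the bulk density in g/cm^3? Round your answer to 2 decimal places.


Step 1: Identify the formula: BD = dry mass / volume
Step 2: Substitute values: BD = 104.0 / 106.5
Step 3: BD = 0.98 g/cm^3

0.98


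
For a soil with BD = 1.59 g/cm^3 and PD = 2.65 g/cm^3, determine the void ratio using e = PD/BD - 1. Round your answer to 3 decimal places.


Step 1: e = PD / BD - 1
Step 2: e = 2.65 / 1.59 - 1
Step 3: e = 1.66667 - 1
Step 4: e = 0.667

0.667


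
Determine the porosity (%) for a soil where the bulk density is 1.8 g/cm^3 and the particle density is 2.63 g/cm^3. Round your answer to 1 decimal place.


Step 1: Formula: n = 100 * (1 - BD / PD)
Step 2: n = 100 * (1 - 1.8 / 2.63)
Step 3: n = 100 * (1 - 0.68441)
Step 4: n = 31.6%

31.6


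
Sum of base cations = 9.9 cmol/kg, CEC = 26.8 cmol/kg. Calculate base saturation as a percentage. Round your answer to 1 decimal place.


Step 1: BS = 100 * (sum of bases) / CEC
Step 2: BS = 100 * 9.9 / 26.8
Step 3: BS = 36.9%

36.9


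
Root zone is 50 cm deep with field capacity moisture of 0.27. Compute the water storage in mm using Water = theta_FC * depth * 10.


Step 1: Water (mm) = theta_FC * depth (cm) * 10
Step 2: Water = 0.27 * 50 * 10
Step 3: Water = 135.0 mm

135.0


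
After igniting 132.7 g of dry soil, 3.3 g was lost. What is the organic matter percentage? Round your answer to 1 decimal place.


Step 1: OM% = 100 * LOI / sample mass
Step 2: OM = 100 * 3.3 / 132.7
Step 3: OM = 2.5%

2.5


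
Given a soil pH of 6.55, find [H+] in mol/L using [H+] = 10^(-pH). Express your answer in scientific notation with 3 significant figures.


Step 1: [H+] = 10^(-pH)
Step 2: [H+] = 10^(-6.55)
Step 3: [H+] = 2.82e-07 mol/L

2.82e-07


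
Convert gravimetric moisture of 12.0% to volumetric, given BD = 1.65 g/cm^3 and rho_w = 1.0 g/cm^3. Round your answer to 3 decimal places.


Step 1: theta = (w / 100) * BD / rho_w
Step 2: theta = (12.0 / 100) * 1.65 / 1.0
Step 3: theta = 0.12 * 1.65
Step 4: theta = 0.198

0.198


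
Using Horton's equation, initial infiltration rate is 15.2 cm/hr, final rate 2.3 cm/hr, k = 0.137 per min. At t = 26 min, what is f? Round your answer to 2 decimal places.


Step 1: f = fc + (f0 - fc) * exp(-k * t)
Step 2: exp(-0.137 * 26) = 0.028382
Step 3: f = 2.3 + (15.2 - 2.3) * 0.028382
Step 4: f = 2.3 + 12.9 * 0.028382
Step 5: f = 2.67 cm/hr

2.67


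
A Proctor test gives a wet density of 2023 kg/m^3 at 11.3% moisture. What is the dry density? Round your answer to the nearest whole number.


Step 1: Dry density = wet density / (1 + w/100)
Step 2: Dry density = 2023 / (1 + 11.3/100)
Step 3: Dry density = 2023 / 1.113
Step 4: Dry density = 1818 kg/m^3

1818


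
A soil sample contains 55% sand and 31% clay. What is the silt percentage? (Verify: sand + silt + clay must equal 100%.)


Step 1: sand + silt + clay = 100%
Step 2: silt = 100 - sand - clay
Step 3: silt = 100 - 55 - 31
Step 4: silt = 14%

14


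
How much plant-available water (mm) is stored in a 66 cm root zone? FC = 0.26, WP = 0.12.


Step 1: Available water = (FC - WP) * depth * 10
Step 2: AW = (0.26 - 0.12) * 66 * 10
Step 3: AW = 0.14 * 66 * 10
Step 4: AW = 92.4 mm

92.4


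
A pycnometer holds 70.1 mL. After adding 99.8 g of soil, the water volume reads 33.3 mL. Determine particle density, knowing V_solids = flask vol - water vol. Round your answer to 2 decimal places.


Step 1: Volume of solids = flask volume - water volume with soil
Step 2: V_solids = 70.1 - 33.3 = 36.8 mL
Step 3: Particle density = mass / V_solids = 99.8 / 36.8 = 2.71 g/cm^3

2.71


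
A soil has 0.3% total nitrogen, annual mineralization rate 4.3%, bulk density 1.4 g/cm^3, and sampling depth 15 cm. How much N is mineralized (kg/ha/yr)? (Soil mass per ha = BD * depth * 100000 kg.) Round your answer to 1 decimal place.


Step 1: Soil mass per ha = BD * depth * 100000 = 1.4 * 15 * 100000 = 2100000 kg
Step 2: Total N pool = soil mass * N%/100 = 2100000 * 0.3/100 = 6300.0 kg/ha
Step 3: N mineralized = N pool * rate%/100 = 6300.0 * 4.3/100 = 270.9 kg/ha/yr

270.9


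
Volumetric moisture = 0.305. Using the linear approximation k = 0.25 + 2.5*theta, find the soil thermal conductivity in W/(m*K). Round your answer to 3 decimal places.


Step 1: k = 0.25 + 2.5 * theta
Step 2: k = 0.25 + 2.5 * 0.305
Step 3: k = 0.25 + 0.763
Step 4: k = 1.013 W/(m*K)

1.013


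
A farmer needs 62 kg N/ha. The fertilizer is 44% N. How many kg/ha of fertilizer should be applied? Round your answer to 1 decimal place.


Step 1: Fertilizer rate = target N / (N content / 100)
Step 2: Rate = 62 / (44 / 100)
Step 3: Rate = 62 / 0.44
Step 4: Rate = 140.9 kg/ha

140.9


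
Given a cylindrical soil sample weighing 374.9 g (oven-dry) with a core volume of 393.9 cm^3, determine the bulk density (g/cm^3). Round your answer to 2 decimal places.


Step 1: Identify the formula: BD = dry mass / volume
Step 2: Substitute values: BD = 374.9 / 393.9
Step 3: BD = 0.95 g/cm^3

0.95


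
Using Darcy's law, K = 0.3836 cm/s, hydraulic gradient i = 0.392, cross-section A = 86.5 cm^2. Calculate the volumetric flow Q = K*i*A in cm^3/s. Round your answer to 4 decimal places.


Step 1: Apply Darcy's law: Q = K * i * A
Step 2: Q = 0.3836 * 0.392 * 86.5
Step 3: Q = 13.0071 cm^3/s

13.0071


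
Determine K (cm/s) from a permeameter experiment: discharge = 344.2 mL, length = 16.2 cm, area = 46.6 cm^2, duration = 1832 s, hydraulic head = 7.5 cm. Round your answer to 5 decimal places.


Step 1: K = Q * L / (A * t * h)
Step 2: Numerator = 344.2 * 16.2 = 5576.04
Step 3: Denominator = 46.6 * 1832 * 7.5 = 640284.0
Step 4: K = 5576.04 / 640284.0 = 0.00871 cm/s

0.00871


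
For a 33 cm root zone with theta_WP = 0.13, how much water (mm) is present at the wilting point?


Step 1: Water (mm) = theta_WP * depth * 10
Step 2: Water = 0.13 * 33 * 10
Step 3: Water = 42.9 mm

42.9


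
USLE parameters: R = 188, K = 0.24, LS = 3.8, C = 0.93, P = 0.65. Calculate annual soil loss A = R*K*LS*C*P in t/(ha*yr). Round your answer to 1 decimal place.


Step 1: A = R * K * LS * C * P
Step 2: R * K = 188 * 0.24 = 45.12
Step 3: (R*K) * LS = 45.12 * 3.8 = 171.456
Step 4: * C * P = 171.456 * 0.93 * 0.65 = 103.6
Step 5: A = 103.6 t/(ha*yr)

103.6


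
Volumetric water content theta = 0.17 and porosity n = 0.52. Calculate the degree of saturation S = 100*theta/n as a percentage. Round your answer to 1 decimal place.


Step 1: S = 100 * theta_v / n
Step 2: S = 100 * 0.17 / 0.52
Step 3: S = 32.7%

32.7


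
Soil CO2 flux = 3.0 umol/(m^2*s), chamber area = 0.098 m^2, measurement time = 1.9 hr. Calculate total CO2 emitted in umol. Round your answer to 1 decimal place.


Step 1: Convert time to seconds: 1.9 hr * 3600 = 6840.0 s
Step 2: Total = flux * area * time_s
Step 3: Total = 3.0 * 0.098 * 6840.0
Step 4: Total = 2011.0 umol

2011.0


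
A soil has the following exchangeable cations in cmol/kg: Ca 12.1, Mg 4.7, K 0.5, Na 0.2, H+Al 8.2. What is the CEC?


Step 1: CEC = Ca + Mg + K + Na + (H+Al)
Step 2: CEC = 12.1 + 4.7 + 0.5 + 0.2 + 8.2
Step 3: CEC = 25.7 cmol/kg

25.7


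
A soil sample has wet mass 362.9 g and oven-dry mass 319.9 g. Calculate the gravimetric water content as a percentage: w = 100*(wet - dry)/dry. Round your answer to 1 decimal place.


Step 1: Water mass = wet - dry = 362.9 - 319.9 = 43.0 g
Step 2: w = 100 * water mass / dry mass
Step 3: w = 100 * 43.0 / 319.9 = 13.4%

13.4
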